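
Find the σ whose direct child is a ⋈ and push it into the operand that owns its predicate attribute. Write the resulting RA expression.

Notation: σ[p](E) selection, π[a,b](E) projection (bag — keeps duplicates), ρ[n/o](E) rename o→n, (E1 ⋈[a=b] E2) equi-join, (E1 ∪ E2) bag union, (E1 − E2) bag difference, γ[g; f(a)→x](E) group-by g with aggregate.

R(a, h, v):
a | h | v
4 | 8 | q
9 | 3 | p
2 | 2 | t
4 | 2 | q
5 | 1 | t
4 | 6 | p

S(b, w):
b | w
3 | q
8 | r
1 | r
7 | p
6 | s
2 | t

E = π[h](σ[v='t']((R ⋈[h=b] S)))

σ filters on v, owned by the left side.
E' = π[h]((σ[v='t'](R) ⋈[h=b] S))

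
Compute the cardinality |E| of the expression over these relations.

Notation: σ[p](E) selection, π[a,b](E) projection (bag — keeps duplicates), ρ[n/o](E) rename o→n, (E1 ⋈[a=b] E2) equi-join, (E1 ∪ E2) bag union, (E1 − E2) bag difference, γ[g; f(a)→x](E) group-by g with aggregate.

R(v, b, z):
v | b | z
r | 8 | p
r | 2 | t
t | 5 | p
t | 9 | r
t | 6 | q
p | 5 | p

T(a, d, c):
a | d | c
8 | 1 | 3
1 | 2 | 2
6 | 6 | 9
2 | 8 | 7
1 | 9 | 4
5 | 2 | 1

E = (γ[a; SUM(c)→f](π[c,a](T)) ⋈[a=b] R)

Per-node cardinality:
  T → 6
  π[c,a](T) → 6
  γ[a; SUM(c)→f](π[c,a](T)) → 5
  R → 6
  (γ[a; SUM(c)→f](π[c,a](T)) ⋈[a=b] R) → 5

|E| = 5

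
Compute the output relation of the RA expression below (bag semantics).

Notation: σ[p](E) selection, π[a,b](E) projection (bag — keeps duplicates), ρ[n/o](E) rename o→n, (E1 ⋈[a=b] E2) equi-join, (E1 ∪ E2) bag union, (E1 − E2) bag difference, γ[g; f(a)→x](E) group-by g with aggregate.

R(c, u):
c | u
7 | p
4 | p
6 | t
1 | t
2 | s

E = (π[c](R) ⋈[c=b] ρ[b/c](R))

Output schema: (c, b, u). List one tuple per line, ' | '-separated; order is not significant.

Stepwise |·|:
  R → 5
  π[c](R) → 5
  R → 5
  ρ[b/c](R) → 5
  (π[c](R) ⋈[c=b] ρ[b/c](R)) → 5

== RESULT ==
c | b | u
1 | 1 | t
2 | 2 | s
4 | 4 | p
6 | 6 | t
7 | 7 | p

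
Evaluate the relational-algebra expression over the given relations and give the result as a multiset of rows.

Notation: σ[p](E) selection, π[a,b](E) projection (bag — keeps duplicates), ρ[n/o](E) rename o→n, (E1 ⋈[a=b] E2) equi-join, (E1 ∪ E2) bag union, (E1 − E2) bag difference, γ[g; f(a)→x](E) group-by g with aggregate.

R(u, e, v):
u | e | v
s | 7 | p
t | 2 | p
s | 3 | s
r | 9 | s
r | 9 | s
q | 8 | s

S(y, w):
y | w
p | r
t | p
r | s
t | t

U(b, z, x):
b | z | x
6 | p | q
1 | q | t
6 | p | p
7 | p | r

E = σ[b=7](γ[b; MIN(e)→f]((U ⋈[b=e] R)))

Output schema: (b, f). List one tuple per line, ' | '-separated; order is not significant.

Subexpression sizes:
  U → 4
  R → 6
  (U ⋈[b=e] R) → 1
  γ[b; MIN(e)→f]((U ⋈[b=e] R)) → 1
  σ[b=7](γ[b; MIN(e)→f]((U ⋈[b=e] R))) → 1

== RESULT ==
b | f
7 | 7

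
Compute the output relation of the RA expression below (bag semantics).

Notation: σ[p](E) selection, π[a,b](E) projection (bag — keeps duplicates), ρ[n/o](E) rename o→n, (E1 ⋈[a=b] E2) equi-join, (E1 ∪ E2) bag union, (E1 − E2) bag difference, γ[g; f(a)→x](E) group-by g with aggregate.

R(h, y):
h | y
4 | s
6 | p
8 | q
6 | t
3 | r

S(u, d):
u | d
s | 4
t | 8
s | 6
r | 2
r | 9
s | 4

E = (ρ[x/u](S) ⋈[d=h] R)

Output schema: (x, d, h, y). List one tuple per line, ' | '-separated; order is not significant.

Per-node cardinality:
  S → 6
  ρ[x/u](S) → 6
  R → 5
  (ρ[x/u](S) ⋈[d=h] R) → 5

== RESULT ==
x | d | h | y
s | 4 | 4 | s
s | 4 | 4 | s
s | 6 | 6 | p
s | 6 | 6 | t
t | 8 | 8 | q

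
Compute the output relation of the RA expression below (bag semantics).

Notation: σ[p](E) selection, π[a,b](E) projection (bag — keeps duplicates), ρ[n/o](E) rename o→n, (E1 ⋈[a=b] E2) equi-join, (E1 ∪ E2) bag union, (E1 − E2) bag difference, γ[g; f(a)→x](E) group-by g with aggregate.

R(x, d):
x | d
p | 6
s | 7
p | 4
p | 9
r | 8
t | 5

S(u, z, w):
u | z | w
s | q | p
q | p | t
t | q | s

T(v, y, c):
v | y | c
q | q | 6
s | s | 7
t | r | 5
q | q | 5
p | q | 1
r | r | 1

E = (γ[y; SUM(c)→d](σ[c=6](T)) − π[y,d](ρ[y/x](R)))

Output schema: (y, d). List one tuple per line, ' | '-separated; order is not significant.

Subexpression sizes:
  T → 6
  σ[c=6](T) → 1
  γ[y; SUM(c)→d](σ[c=6](T)) → 1
  R → 6
  ρ[y/x](R) → 6
  π[y,d](ρ[y/x](R)) → 6
  (γ[y; SUM(c)→d](σ[c=6](T)) − π[y,d](ρ[y/x](R))) → 1

== RESULT ==
y | d
q | 6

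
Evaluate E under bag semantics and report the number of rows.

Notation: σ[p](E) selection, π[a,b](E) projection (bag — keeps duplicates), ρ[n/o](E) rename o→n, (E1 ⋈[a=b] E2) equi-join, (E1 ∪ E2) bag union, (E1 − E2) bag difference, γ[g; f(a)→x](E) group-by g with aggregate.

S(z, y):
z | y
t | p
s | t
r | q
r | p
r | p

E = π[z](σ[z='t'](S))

Row counts bottom-up:
  S → 5
  σ[z='t'](S) → 1
  π[z](σ[z='t'](S)) → 1

|E| = 1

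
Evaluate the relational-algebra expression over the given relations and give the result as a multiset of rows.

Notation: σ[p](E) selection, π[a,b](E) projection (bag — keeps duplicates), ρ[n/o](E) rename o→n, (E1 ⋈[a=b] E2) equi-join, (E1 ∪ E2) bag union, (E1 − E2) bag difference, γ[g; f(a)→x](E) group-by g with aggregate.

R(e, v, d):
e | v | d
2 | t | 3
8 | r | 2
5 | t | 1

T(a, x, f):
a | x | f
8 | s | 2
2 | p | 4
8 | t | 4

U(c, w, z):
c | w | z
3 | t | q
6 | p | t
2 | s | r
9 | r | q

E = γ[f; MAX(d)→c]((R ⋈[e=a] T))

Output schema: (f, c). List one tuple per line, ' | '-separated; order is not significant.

Subexpression sizes:
  R → 3
  T → 3
  (R ⋈[e=a] T) → 3
  γ[f; MAX(d)→c]((R ⋈[e=a] T)) → 2

== RESULT ==
f | c
2 | 2
4 | 3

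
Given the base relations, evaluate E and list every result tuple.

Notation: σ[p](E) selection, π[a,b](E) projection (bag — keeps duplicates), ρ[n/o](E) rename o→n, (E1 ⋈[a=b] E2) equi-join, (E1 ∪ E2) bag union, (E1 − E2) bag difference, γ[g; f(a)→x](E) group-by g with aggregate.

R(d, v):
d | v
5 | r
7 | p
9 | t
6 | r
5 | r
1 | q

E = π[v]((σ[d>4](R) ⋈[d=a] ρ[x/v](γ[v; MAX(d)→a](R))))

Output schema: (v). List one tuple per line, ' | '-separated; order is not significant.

Per-node cardinality:
  R → 6
  σ[d>4](R) → 5
  R → 6
  γ[v; MAX(d)→a](R) → 4
  ρ[x/v](γ[v; MAX(d)→a](R)) → 4
  (σ[d>4](R) ⋈[d=a] ρ[x/v](γ[v; MAX(d)→a](R))) → 3
  π[v]((σ[d>4](R) ⋈[d=a] ρ[x/v](γ[v; MAX(d)→a](R)))) → 3

== RESULT ==
v
p
r
t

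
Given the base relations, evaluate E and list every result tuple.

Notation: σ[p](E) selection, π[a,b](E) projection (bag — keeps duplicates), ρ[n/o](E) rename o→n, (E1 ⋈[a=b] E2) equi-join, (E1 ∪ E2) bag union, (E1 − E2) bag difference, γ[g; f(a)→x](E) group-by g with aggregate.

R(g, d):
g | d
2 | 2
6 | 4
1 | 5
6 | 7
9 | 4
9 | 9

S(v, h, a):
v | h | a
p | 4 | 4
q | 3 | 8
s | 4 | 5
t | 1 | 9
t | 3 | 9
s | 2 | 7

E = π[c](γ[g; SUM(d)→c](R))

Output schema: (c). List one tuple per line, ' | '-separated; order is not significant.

Stepwise |·|:
  R → 6
  γ[g; SUM(d)→c](R) → 4
  π[c](γ[g; SUM(d)→c](R)) → 4

== RESULT ==
c
2
5
11
13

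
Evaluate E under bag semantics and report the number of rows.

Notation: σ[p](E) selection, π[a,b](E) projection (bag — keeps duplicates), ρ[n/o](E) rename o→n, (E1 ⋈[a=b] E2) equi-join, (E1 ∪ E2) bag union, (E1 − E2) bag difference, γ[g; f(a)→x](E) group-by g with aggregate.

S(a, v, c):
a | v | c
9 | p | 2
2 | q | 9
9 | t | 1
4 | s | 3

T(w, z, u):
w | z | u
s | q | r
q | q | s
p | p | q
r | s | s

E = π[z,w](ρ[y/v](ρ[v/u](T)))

Per-node cardinality:
  T → 4
  ρ[v/u](T) → 4
  ρ[y/v](ρ[v/u](T)) → 4
  π[z,w](ρ[y/v](ρ[v/u](T))) → 4

|E| = 4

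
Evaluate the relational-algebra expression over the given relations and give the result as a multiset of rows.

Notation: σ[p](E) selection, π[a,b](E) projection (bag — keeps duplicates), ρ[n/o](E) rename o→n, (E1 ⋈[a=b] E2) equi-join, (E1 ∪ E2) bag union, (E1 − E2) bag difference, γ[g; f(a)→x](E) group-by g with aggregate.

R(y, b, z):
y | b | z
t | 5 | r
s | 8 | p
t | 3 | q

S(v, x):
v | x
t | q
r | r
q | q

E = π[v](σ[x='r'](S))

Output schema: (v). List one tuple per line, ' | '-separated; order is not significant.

Subexpression sizes:
  S → 3
  σ[x='r'](S) → 1
  π[v](σ[x='r'](S)) → 1

== RESULT ==
v
r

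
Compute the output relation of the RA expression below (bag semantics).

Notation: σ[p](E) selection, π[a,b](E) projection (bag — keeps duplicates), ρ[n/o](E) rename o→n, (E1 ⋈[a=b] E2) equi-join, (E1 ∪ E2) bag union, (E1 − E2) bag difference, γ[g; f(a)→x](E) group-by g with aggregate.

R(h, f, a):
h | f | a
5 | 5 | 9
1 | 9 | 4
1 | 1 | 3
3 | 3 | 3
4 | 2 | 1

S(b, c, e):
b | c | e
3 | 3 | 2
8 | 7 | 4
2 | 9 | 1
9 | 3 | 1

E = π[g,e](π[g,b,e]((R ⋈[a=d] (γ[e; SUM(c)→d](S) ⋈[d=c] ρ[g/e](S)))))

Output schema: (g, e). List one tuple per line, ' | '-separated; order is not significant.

Row counts bottom-up:
  R → 5
  S → 4
  γ[e; SUM(c)→d](S) → 3
  S → 4
  ρ[g/e](S) → 4
  (γ[e; SUM(c)→d](S) ⋈[d=c] ρ[g/e](S)) → 3
  (R ⋈[a=d] (γ[e; SUM(c)→d](S) ⋈[d=c] ρ[g/e](S))) → 4
  π[g,b,e]((R ⋈[a=d] (γ[e; SUM(c)→d](S) ⋈[d=c] ρ[g/e](S)))) → 4
  π[g,e](π[g,b,e]((R ⋈[a=d] (γ[e; SUM(c)→d](S) ⋈[d=c] ρ[g/e](S))))) → 4

== RESULT ==
g | e
1 | 2
1 | 2
2 | 2
2 | 2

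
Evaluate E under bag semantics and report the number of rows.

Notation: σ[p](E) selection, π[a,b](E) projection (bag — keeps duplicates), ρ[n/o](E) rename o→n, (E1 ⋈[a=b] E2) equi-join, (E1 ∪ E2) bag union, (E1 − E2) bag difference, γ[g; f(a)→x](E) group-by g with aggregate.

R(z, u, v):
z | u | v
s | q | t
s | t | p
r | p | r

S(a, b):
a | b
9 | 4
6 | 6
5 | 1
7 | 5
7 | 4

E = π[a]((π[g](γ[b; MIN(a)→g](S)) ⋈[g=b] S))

Subexpression sizes:
  S → 5
  γ[b; MIN(a)→g](S) → 4
  π[g](γ[b; MIN(a)→g](S)) → 4
  S → 5
  (π[g](γ[b; MIN(a)→g](S)) ⋈[g=b] S) → 2
  π[a]((π[g](γ[b; MIN(a)→g](S)) ⋈[g=b] S)) → 2

|E| = 2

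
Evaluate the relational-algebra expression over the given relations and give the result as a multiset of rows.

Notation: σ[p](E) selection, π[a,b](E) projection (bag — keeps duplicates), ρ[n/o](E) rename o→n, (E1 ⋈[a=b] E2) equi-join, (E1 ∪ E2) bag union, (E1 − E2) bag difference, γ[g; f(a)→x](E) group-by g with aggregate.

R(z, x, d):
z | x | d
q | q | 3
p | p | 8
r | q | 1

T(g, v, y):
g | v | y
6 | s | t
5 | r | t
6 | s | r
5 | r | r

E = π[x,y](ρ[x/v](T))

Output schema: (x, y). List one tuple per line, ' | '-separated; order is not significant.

Stepwise |·|:
  T → 4
  ρ[x/v](T) → 4
  π[x,y](ρ[x/v](T)) → 4

== RESULT ==
x | y
r | r
r | t
s | r
s | t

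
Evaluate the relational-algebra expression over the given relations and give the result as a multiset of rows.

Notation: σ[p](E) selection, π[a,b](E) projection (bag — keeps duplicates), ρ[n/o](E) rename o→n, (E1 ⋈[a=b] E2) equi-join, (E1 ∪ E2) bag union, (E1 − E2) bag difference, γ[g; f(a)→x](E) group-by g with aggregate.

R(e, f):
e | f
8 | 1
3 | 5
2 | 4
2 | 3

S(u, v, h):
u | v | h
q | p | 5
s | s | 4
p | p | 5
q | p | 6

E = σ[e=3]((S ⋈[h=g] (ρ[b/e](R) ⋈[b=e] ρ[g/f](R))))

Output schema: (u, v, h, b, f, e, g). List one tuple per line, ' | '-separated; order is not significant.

Row counts bottom-up:
  S → 4
  R → 4
  ρ[b/e](R) → 4
  R → 4
  ρ[g/f](R) → 4
  (ρ[b/e](R) ⋈[b=e] ρ[g/f](R)) → 6
  (S ⋈[h=g] (ρ[b/e](R) ⋈[b=e] ρ[g/f](R))) → 4
  σ[e=3]((S ⋈[h=g] (ρ[b/e](R) ⋈[b=e] ρ[g/f](R)))) → 2

== RESULT ==
u | v | h | b | f | e | g
p | p | 5 | 3 | 5 | 3 | 5
q | p | 5 | 3 | 5 | 3 | 5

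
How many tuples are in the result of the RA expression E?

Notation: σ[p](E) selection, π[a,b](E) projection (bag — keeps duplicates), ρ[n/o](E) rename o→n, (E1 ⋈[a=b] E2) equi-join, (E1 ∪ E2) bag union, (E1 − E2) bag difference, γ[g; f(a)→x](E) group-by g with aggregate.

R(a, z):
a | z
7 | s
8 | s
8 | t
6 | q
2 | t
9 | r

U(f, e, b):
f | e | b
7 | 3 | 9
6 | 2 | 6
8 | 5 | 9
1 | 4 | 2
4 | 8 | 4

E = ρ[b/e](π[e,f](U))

Per-node cardinality:
  U → 5
  π[e,f](U) → 5
  ρ[b/e](π[e,f](U)) → 5

|E| = 5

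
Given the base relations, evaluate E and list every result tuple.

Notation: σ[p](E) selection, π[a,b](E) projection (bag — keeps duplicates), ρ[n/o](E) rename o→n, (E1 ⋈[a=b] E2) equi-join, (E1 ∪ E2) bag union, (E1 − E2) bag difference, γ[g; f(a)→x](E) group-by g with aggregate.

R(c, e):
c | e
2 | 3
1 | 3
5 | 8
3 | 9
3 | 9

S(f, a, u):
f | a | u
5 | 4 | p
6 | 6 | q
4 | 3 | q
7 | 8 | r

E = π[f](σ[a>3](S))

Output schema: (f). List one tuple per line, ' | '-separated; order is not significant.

Per-node cardinality:
  S → 4
  σ[a>3](S) → 3
  π[f](σ[a>3](S)) → 3

== RESULT ==
f
5
6
7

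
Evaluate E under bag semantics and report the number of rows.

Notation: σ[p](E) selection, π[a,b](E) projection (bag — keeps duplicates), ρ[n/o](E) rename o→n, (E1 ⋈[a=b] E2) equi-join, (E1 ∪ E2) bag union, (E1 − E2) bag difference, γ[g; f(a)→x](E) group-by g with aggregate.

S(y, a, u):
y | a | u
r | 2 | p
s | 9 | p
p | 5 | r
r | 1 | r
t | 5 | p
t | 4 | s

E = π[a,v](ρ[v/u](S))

Subexpression sizes:
  S → 6
  ρ[v/u](S) → 6
  π[a,v](ρ[v/u](S)) → 6

|E| = 6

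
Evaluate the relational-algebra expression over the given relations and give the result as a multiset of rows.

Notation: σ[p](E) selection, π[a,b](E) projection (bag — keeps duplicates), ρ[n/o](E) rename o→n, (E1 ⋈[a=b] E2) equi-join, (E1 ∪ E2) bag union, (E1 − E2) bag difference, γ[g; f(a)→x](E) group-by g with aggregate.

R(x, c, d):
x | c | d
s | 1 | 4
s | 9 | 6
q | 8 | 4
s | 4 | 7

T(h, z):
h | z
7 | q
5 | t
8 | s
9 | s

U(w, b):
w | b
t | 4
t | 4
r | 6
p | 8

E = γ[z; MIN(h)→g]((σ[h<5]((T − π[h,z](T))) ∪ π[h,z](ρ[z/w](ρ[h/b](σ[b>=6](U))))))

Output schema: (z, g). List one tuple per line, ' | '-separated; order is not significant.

Row counts bottom-up:
  T → 4
  T → 4
  π[h,z](T) → 4
  (T − π[h,z](T)) → 0
  σ[h<5]((T − π[h,z](T))) → 0
  U → 4
  σ[b>=6](U) → 2
  ρ[h/b](σ[b>=6](U)) → 2
  ρ[z/w](ρ[h/b](σ[b>=6](U))) → 2
  π[h,z](ρ[z/w](ρ[h/b](σ[b>=6](U)))) → 2
  (σ[h<5]((T − π[h,z](T))) ∪ π[h,z](ρ[z/w](ρ[h/b](σ[b>=6](U))))) → 2
  γ[z; MIN(h)→g]((σ[h<5]((T − π[h,z](T))) ∪ π[h,z](ρ[z/w](ρ[h/b](σ[b>=6](U)))))) → 2

== RESULT ==
z | g
p | 8
r | 6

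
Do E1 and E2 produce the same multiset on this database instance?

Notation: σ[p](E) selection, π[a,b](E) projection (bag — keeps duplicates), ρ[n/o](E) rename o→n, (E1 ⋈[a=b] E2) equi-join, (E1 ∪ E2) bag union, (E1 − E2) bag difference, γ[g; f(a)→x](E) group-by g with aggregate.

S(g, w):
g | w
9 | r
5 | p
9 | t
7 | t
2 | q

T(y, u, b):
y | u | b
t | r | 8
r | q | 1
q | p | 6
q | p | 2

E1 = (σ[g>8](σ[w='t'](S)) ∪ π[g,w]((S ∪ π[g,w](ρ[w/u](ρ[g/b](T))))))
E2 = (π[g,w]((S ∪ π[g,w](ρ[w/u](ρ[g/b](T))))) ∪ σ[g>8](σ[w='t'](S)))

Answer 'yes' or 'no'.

E1 row counts bottom-up:
  S → 5
  σ[w='t'](S) → 2
  σ[g>8](σ[w='t'](S)) → 1
  S → 5
  T → 4
  ρ[g/b](T) → 4
  ρ[w/u](ρ[g/b](T)) → 4
  π[g,w](ρ[w/u](ρ[g/b](T))) → 4
  (S ∪ π[g,w](ρ[w/u](ρ[g/b](T)))) → 9
  π[g,w]((S ∪ π[g,w](ρ[w/u](ρ[g/b](T))))) → 9
  (σ[g>8](σ[w='t'](S)) ∪ π[g,w]((S ∪ π[g,w](ρ[w/u](ρ[g/b](T)))))) → 10
E2 row counts bottom-up:
  S → 5
  T → 4
  ρ[g/b](T) → 4
  ρ[w/u](ρ[g/b](T)) → 4
  π[g,w](ρ[w/u](ρ[g/b](T))) → 4
  (S ∪ π[g,w](ρ[w/u](ρ[g/b](T)))) → 9
  π[g,w]((S ∪ π[g,w](ρ[w/u](ρ[g/b](T))))) → 9
  S → 5
  σ[w='t'](S) → 2
  σ[g>8](σ[w='t'](S)) → 1
  (π[g,w]((S ∪ π[g,w](ρ[w/u](ρ[g/b](T))))) ∪ σ[g>8](σ[w='t'](S))) → 10

E1 and E2 produce the same multiset:
g | w
1 | q
2 | p
2 | q
5 | p
6 | p
7 | t
8 | r
9 | r
9 | t
9 | t

yes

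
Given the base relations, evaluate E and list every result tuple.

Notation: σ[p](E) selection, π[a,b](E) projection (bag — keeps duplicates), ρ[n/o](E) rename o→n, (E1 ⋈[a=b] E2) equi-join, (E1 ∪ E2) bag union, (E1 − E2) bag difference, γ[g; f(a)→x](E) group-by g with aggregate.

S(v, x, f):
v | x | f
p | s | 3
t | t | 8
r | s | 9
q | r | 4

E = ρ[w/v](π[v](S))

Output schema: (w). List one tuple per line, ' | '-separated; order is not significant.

Per-node cardinality:
  S → 4
  π[v](S) → 4
  ρ[w/v](π[v](S)) → 4

== RESULT ==
w
p
q
r
t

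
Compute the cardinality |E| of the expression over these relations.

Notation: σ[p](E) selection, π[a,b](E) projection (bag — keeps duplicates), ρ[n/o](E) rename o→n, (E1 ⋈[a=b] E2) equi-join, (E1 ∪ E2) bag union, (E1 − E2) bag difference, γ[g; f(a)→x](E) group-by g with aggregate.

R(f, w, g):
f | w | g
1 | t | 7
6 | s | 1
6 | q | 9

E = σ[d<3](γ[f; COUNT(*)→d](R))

Subexpression sizes:
  R → 3
  γ[f; COUNT(*)→d](R) → 2
  σ[d<3](γ[f; COUNT(*)→d](R)) → 2

|E| = 2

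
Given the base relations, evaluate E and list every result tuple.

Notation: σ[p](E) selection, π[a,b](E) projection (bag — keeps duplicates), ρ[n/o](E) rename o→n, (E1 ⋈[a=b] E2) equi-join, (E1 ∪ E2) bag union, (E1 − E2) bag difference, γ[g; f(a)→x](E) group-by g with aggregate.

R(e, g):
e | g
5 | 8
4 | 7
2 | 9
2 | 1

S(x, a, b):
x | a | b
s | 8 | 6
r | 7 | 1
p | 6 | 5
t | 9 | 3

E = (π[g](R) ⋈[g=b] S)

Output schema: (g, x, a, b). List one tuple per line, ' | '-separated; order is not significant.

Row counts bottom-up:
  R → 4
  π[g](R) → 4
  S → 4
  (π[g](R) ⋈[g=b] S) → 1

== RESULT ==
g | x | a | b
1 | r | 7 | 1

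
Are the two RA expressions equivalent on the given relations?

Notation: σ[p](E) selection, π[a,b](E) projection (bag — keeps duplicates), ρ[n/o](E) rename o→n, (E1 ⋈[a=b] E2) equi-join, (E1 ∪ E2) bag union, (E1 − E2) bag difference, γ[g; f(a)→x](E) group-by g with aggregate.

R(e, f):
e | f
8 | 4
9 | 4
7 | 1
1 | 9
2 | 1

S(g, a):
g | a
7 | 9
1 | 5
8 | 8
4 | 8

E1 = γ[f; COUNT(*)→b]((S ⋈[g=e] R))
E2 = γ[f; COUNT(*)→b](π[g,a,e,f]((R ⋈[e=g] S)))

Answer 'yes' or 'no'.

E1 stepwise |·|:
  S → 4
  R → 5
  (S ⋈[g=e] R) → 3
  γ[f; COUNT(*)→b]((S ⋈[g=e] R)) → 3
E2 stepwise |·|:
  R → 5
  S → 4
  (R ⋈[e=g] S) → 3
  π[g,a,e,f]((R ⋈[e=g] S)) → 3
  γ[f; COUNT(*)→b](π[g,a,e,f]((R ⋈[e=g] S))) → 3

E1 and E2 produce the same multiset:
f | b
1 | 1
4 | 1
9 | 1

yes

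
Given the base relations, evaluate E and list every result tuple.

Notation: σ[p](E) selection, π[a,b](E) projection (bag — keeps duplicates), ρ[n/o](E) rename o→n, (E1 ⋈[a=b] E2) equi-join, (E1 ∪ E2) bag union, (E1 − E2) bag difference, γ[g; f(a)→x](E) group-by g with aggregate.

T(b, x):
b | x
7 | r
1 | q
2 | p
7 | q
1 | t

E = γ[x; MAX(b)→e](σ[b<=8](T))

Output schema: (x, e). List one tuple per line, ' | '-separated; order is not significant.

Row counts bottom-up:
  T → 5
  σ[b<=8](T) → 5
  γ[x; MAX(b)→e](σ[b<=8](T)) → 4

== RESULT ==
x | e
p | 2
q | 7
r | 7
t | 1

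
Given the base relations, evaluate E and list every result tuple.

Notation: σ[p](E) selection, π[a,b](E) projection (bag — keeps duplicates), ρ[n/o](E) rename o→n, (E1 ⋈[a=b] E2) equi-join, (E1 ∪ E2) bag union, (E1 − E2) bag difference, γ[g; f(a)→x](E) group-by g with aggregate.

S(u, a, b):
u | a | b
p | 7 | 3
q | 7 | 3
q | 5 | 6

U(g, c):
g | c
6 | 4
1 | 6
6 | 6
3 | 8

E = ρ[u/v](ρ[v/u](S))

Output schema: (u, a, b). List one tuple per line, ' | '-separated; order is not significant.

Subexpression sizes:
  S → 3
  ρ[v/u](S) → 3
  ρ[u/v](ρ[v/u](S)) → 3

== RESULT ==
u | a | b
p | 7 | 3
q | 5 | 6
q | 7 | 3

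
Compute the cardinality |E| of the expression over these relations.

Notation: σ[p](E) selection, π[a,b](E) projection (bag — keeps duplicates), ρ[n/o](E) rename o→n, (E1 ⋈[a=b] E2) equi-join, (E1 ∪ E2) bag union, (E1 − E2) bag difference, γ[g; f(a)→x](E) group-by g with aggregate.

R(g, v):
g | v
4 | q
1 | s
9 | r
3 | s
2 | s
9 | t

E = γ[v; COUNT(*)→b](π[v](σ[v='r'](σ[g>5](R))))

Per-node cardinality:
  R → 6
  σ[g>5](R) → 2
  σ[v='r'](σ[g>5](R)) → 1
  π[v](σ[v='r'](σ[g>5](R))) → 1
  γ[v; COUNT(*)→b](π[v](σ[v='r'](σ[g>5](R)))) → 1

|E| = 1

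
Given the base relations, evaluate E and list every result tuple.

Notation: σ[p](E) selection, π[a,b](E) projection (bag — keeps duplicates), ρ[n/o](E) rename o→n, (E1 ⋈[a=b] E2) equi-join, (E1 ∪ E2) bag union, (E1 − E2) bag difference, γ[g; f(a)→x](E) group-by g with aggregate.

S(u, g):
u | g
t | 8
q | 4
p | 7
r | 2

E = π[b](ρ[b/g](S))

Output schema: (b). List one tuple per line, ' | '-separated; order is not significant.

Subexpression sizes:
  S → 4
  ρ[b/g](S) → 4
  π[b](ρ[b/g](S)) → 4

== RESULT ==
b
2
4
7
8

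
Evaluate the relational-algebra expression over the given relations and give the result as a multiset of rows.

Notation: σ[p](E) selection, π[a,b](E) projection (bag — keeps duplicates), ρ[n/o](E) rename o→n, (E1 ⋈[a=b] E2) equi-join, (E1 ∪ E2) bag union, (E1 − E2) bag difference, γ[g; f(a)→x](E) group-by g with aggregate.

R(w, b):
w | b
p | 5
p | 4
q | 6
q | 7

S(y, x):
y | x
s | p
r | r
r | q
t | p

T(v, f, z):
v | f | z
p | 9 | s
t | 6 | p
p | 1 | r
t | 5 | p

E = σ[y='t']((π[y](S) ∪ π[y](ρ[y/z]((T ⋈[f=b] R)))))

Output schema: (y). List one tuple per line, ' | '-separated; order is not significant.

Subexpression sizes:
  S → 4
  π[y](S) → 4
  T → 4
  R → 4
  (T ⋈[f=b] R) → 2
  ρ[y/z]((T ⋈[f=b] R)) → 2
  π[y](ρ[y/z]((T ⋈[f=b] R))) → 2
  (π[y](S) ∪ π[y](ρ[y/z]((T ⋈[f=b] R)))) → 6
  σ[y='t']((π[y](S) ∪ π[y](ρ[y/z]((T ⋈[f=b] R))))) → 1

== RESULT ==
y
t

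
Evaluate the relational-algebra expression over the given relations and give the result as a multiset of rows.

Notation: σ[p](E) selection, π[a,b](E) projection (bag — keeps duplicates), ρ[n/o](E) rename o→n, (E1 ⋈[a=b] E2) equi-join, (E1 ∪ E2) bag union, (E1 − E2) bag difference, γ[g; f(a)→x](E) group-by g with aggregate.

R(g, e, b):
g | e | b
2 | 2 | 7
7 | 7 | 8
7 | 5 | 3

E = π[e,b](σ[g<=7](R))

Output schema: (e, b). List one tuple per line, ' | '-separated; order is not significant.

Per-node cardinality:
  R → 3
  σ[g<=7](R) → 3
  π[e,b](σ[g<=7](R)) → 3

== RESULT ==
e | b
2 | 7
5 | 3
7 | 8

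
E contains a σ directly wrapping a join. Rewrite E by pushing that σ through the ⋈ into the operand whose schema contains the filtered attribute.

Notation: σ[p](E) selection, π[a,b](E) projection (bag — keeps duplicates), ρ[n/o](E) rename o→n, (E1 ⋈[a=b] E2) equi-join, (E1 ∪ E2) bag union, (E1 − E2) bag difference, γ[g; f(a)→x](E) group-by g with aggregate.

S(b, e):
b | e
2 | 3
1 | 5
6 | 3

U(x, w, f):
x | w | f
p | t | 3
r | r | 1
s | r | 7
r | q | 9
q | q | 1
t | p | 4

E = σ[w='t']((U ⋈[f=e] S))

σ filters on w, owned by the left side.
E' = (σ[w='t'](U) ⋈[f=e] S)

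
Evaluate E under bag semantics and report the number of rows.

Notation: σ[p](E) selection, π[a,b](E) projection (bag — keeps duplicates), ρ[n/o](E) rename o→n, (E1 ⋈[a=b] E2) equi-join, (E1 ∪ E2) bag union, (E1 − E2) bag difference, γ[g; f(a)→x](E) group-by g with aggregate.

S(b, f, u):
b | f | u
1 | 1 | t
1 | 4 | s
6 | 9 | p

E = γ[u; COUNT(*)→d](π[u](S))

Per-node cardinality:
  S → 3
  π[u](S) → 3
  γ[u; COUNT(*)→d](π[u](S)) → 3

|E| = 3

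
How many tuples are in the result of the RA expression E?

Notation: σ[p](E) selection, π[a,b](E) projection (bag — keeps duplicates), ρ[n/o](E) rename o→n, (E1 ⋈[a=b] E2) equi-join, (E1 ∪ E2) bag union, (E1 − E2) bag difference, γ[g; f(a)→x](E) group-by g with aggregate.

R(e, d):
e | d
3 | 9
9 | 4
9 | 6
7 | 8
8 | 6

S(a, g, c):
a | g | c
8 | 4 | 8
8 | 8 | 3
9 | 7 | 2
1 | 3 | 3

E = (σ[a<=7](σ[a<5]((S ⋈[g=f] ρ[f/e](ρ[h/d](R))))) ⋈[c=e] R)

Subexpression sizes:
  S → 4
  R → 5
  ρ[h/d](R) → 5
  ρ[f/e](ρ[h/d](R)) → 5
  (S ⋈[g=f] ρ[f/e](ρ[h/d](R))) → 3
  σ[a<5]((S ⋈[g=f] ρ[f/e](ρ[h/d](R)))) → 1
  σ[a<=7](σ[a<5]((S ⋈[g=f] ρ[f/e](ρ[h/d](R))))) → 1
  R → 5
  (σ[a<=7](σ[a<5]((S ⋈[g=f] ρ[f/e](ρ[h/d](R))))) ⋈[c=e] R) → 1

|E| = 1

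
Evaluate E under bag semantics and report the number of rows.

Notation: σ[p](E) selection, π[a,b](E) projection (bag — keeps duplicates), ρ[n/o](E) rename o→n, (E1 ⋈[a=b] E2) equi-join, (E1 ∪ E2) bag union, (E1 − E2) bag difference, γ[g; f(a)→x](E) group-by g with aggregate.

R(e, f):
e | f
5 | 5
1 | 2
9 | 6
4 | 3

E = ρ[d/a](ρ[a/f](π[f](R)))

Stepwise |·|:
  R → 4
  π[f](R) → 4
  ρ[a/f](π[f](R)) → 4
  ρ[d/a](ρ[a/f](π[f](R))) → 4

|E| = 4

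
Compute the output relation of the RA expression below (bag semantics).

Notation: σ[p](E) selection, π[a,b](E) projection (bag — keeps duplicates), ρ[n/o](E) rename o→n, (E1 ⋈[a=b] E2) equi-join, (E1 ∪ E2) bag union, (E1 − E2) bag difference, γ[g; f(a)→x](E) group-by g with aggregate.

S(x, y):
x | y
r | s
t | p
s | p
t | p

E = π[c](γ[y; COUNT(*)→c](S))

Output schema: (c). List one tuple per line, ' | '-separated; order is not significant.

Subexpression sizes:
  S → 4
  γ[y; COUNT(*)→c](S) → 2
  π[c](γ[y; COUNT(*)→c](S)) → 2

== RESULT ==
c
1
3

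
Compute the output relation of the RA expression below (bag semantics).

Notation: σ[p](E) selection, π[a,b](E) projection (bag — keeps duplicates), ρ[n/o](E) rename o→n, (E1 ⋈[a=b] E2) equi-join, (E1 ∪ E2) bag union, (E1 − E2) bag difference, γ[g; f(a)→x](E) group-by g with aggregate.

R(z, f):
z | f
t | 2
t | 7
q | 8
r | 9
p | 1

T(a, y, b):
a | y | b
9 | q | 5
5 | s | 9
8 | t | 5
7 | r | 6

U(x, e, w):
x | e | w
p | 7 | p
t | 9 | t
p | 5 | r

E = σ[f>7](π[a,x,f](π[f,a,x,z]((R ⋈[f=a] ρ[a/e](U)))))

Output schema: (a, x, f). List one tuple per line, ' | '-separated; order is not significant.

Stepwise |·|:
  R → 5
  U → 3
  ρ[a/e](U) → 3
  (R ⋈[f=a] ρ[a/e](U)) → 2
  π[f,a,x,z]((R ⋈[f=a] ρ[a/e](U))) → 2
  π[a,x,f](π[f,a,x,z]((R ⋈[f=a] ρ[a/e](U)))) → 2
  σ[f>7](π[a,x,f](π[f,a,x,z]((R ⋈[f=a] ρ[a/e](U))))) → 1

== RESULT ==
a | x | f
9 | t | 9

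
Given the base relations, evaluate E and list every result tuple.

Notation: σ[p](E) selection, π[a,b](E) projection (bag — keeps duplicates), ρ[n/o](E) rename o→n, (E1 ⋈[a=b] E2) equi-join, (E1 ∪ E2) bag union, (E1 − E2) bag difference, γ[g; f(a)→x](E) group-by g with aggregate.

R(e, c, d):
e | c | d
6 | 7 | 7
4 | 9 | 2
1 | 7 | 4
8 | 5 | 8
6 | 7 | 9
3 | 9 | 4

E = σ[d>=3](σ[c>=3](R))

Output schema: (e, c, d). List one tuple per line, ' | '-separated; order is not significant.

Stepwise |·|:
  R → 6
  σ[c>=3](R) → 6
  σ[d>=3](σ[c>=3](R)) → 5

== RESULT ==
e | c | d
1 | 7 | 4
3 | 9 | 4
6 | 7 | 7
6 | 7 | 9
8 | 5 | 8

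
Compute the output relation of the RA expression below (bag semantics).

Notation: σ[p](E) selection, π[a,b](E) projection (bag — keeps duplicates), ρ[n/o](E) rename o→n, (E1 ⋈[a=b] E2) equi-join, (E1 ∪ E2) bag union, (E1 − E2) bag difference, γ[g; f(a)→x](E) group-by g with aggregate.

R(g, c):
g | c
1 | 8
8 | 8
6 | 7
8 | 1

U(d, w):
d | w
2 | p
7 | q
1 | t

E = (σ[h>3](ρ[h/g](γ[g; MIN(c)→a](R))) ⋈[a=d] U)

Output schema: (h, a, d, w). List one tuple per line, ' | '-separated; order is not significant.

Per-node cardinality:
  R → 4
  γ[g; MIN(c)→a](R) → 3
  ρ[h/g](γ[g; MIN(c)→a](R)) → 3
  σ[h>3](ρ[h/g](γ[g; MIN(c)→a](R))) → 2
  U → 3
  (σ[h>3](ρ[h/g](γ[g; MIN(c)→a](R))) ⋈[a=d] U) → 2

== RESULT ==
h | a | d | w
6 | 7 | 7 | q
8 | 1 | 1 | t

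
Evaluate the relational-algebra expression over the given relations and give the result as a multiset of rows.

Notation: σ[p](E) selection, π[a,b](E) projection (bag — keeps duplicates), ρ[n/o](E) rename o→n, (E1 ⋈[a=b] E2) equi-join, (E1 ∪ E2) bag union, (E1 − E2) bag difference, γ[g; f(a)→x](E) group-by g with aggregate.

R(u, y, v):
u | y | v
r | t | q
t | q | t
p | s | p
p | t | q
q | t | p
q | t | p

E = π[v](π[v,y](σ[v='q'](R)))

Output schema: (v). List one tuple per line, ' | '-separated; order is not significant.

Row counts bottom-up:
  R → 6
  σ[v='q'](R) → 2
  π[v,y](σ[v='q'](R)) → 2
  π[v](π[v,y](σ[v='q'](R))) → 2

== RESULT ==
v
q
q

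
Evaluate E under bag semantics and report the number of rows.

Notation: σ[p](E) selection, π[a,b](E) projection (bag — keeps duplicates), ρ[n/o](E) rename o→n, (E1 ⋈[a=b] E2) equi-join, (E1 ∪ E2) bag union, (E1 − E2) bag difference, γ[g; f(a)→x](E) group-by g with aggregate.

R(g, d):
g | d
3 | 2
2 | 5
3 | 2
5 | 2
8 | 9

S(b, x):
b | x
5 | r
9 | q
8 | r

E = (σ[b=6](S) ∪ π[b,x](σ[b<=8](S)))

Stepwise |·|:
  S → 3
  σ[b=6](S) → 0
  S → 3
  σ[b<=8](S) → 2
  π[b,x](σ[b<=8](S)) → 2
  (σ[b=6](S) ∪ π[b,x](σ[b<=8](S))) → 2

|E| = 2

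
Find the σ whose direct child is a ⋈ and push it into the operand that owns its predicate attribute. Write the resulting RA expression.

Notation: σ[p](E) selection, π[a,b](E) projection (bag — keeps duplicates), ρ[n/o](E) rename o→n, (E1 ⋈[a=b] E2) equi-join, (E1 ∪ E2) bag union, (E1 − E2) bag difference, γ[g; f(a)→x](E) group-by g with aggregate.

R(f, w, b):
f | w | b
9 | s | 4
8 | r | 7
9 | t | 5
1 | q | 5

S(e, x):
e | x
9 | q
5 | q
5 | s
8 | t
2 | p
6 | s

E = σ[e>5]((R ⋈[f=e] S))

σ filters on e, owned by the right side.
E' = (R ⋈[f=e] σ[e>5](S))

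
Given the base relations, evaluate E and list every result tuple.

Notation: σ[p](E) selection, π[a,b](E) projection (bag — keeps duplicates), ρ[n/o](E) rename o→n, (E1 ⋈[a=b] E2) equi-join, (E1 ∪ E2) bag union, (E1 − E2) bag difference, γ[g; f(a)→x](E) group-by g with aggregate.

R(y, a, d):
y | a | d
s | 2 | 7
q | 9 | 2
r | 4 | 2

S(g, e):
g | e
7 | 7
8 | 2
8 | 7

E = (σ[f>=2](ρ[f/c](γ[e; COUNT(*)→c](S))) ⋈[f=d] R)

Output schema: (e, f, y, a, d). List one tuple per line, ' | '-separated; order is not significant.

Subexpression sizes:
  S → 3
  γ[e; COUNT(*)→c](S) → 2
  ρ[f/c](γ[e; COUNT(*)→c](S)) → 2
  σ[f>=2](ρ[f/c](γ[e; COUNT(*)→c](S))) → 1
  R → 3
  (σ[f>=2](ρ[f/c](γ[e; COUNT(*)→c](S))) ⋈[f=d] R) → 2

== RESULT ==
e | f | y | a | d
7 | 2 | q | 9 | 2
7 | 2 | r | 4 | 2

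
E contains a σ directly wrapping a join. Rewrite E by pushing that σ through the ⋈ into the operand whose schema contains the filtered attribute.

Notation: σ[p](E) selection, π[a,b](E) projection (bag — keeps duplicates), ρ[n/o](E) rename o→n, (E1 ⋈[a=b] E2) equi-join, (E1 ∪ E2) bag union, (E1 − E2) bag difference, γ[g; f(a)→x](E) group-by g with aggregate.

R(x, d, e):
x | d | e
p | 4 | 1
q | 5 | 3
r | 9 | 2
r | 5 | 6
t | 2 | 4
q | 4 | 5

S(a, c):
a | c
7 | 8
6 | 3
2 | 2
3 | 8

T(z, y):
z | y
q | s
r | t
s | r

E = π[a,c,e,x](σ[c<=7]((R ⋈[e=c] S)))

σ filters on c, owned by the right side.
E' = π[a,c,e,x]((R ⋈[e=c] σ[c<=7](S)))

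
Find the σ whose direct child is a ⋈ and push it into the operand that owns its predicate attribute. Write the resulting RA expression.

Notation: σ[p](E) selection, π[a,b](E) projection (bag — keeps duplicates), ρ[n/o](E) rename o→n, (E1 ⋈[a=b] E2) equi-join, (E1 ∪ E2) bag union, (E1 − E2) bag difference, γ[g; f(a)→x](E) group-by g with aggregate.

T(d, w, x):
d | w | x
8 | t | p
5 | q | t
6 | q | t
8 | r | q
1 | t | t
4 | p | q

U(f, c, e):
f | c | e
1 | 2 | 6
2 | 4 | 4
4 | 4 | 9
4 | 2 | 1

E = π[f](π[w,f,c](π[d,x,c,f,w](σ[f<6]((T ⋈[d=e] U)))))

σ filters on f, owned by the right side.
E' = π[f](π[w,f,c](π[d,x,c,f,w]((T ⋈[d=e] σ[f<6](U)))))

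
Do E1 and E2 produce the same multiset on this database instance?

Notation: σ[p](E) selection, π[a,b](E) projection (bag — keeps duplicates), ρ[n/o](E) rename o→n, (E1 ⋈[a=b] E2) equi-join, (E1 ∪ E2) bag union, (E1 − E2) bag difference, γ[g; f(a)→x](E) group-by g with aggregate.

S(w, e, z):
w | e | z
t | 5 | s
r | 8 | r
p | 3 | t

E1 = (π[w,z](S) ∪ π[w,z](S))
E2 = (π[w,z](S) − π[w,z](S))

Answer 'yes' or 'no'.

E1 row counts bottom-up:
  S → 3
  π[w,z](S) → 3
  S → 3
  π[w,z](S) → 3
  (π[w,z](S) ∪ π[w,z](S)) → 6
E2 row counts bottom-up:
  S → 3
  π[w,z](S) → 3
  S → 3
  π[w,z](S) → 3
  (π[w,z](S) − π[w,z](S)) → 0

E1 result:
w | z
p | t
p | t
r | r
r | r
t | s
t | s
E2 result:
w | z
(0 rows)
Witness: ('t', 's') appears 2× in E1 but 0× in E2.

no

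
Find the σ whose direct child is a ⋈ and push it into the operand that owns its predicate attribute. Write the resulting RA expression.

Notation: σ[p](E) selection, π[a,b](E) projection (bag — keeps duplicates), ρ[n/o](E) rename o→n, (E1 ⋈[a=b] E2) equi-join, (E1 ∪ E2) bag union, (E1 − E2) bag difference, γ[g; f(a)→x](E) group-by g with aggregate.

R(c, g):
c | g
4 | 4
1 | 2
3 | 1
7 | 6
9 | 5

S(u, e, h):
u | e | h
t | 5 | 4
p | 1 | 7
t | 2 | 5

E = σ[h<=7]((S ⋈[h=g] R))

σ filters on h, owned by the left side.
E' = (σ[h<=7](S) ⋈[h=g] R)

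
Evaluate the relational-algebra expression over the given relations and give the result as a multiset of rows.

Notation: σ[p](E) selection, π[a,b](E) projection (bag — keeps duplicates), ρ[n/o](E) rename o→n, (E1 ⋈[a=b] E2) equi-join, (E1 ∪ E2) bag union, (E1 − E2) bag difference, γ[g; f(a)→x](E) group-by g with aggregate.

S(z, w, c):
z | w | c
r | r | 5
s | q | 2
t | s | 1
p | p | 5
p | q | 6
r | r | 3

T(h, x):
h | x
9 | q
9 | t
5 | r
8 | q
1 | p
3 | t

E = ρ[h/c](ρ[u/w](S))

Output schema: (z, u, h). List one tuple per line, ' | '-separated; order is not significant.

Subexpression sizes:
  S → 6
  ρ[u/w](S) → 6
  ρ[h/c](ρ[u/w](S)) → 6

== RESULT ==
z | u | h
p | p | 5
p | q | 6
r | r | 3
r | r | 5
s | q | 2
t | s | 1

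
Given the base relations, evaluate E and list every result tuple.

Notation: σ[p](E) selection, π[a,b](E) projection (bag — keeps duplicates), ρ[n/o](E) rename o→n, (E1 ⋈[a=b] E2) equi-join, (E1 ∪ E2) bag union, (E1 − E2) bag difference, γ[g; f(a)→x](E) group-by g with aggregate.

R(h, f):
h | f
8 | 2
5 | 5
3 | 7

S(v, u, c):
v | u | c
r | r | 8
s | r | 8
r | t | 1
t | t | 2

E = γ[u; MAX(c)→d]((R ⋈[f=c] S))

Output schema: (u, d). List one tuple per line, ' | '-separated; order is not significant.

Stepwise |·|:
  R → 3
  S → 4
  (R ⋈[f=c] S) → 1
  γ[u; MAX(c)→d]((R ⋈[f=c] S)) → 1

== RESULT ==
u | d
t | 2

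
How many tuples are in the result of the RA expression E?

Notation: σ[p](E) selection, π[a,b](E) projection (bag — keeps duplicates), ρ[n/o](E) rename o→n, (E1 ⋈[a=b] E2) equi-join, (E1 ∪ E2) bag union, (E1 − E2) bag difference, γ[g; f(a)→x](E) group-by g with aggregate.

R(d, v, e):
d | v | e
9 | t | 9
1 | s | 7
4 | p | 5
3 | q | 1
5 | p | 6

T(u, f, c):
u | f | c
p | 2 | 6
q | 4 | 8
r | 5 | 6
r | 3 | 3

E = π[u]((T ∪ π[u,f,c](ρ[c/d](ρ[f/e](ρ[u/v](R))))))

Stepwise |·|:
  T → 4
  R → 5
  ρ[u/v](R) → 5
  ρ[f/e](ρ[u/v](R)) → 5
  ρ[c/d](ρ[f/e](ρ[u/v](R))) → 5
  π[u,f,c](ρ[c/d](ρ[f/e](ρ[u/v](R)))) → 5
  (T ∪ π[u,f,c](ρ[c/d](ρ[f/e](ρ[u/v](R))))) → 9
  π[u]((T ∪ π[u,f,c](ρ[c/d](ρ[f/e](ρ[u/v](R)))))) → 9

|E| = 9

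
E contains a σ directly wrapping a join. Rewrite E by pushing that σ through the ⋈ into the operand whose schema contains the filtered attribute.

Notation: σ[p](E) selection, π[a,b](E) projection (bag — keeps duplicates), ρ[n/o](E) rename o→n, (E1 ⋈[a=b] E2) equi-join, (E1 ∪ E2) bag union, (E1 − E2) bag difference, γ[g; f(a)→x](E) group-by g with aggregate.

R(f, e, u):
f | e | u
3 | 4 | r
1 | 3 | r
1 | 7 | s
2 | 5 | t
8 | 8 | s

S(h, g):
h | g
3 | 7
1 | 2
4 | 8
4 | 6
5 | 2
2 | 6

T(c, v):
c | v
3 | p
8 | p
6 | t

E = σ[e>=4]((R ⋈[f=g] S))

σ filters on e, owned by the left side.
E' = (σ[e>=4](R) ⋈[f=g] S)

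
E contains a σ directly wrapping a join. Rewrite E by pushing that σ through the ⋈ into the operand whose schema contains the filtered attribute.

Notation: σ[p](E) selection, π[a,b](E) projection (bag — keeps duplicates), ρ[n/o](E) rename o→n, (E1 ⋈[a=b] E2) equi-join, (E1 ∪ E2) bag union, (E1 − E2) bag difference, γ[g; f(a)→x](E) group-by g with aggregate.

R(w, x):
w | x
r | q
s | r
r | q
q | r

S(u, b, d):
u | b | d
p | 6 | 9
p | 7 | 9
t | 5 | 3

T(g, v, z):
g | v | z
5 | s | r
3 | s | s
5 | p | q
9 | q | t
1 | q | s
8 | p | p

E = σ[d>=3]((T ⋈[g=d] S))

σ filters on d, owned by the right side.
E' = (T ⋈[g=d] σ[d>=3](S))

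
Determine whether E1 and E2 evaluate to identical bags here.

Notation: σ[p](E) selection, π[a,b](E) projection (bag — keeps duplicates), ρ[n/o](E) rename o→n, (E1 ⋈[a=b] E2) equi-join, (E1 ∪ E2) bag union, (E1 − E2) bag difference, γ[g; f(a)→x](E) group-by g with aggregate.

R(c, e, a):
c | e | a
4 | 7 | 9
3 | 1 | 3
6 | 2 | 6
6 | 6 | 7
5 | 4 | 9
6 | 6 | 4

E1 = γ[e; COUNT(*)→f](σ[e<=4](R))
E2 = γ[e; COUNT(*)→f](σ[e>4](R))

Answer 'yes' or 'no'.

E1 per-node cardinality:
  R → 6
  σ[e<=4](R) → 3
  γ[e; COUNT(*)→f](σ[e<=4](R)) → 3
E2 per-node cardinality:
  R → 6
  σ[e>4](R) → 3
  γ[e; COUNT(*)→f](σ[e>4](R)) → 2

E1 result:
e | f
1 | 1
2 | 1
4 | 1
E2 result:
e | f
6 | 2
7 | 1
Witness: (6, 2) appears 0× in E1 but 1× in E2.

no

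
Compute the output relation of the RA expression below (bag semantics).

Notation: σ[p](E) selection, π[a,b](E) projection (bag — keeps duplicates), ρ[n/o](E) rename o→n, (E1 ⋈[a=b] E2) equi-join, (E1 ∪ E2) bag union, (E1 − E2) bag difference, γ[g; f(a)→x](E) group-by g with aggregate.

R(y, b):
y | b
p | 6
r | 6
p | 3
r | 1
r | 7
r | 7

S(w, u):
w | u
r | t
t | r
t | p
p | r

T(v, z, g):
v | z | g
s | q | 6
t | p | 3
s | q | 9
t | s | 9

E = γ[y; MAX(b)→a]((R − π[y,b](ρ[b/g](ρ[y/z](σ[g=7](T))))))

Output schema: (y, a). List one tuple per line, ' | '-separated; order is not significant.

Row counts bottom-up:
  R → 6
  T → 4
  σ[g=7](T) → 0
  ρ[y/z](σ[g=7](T)) → 0
  ρ[b/g](ρ[y/z](σ[g=7](T))) → 0
  π[y,b](ρ[b/g](ρ[y/z](σ[g=7](T)))) → 0
  (R − π[y,b](ρ[b/g](ρ[y/z](σ[g=7](T))))) → 6
  γ[y; MAX(b)→a]((R − π[y,b](ρ[b/g](ρ[y/z](σ[g=7](T)))))) → 2

== RESULT ==
y | a
p | 6
r | 7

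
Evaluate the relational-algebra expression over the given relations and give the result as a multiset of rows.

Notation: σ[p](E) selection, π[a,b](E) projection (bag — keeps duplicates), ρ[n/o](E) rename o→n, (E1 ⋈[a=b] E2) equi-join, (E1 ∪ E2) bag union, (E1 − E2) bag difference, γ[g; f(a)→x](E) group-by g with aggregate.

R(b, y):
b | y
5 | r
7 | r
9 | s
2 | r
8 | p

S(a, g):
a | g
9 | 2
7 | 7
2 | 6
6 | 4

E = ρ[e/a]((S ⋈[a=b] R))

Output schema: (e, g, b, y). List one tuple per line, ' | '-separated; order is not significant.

Per-node cardinality:
  S → 4
  R → 5
  (S ⋈[a=b] R) → 3
  ρ[e/a]((S ⋈[a=b] R)) → 3

== RESULT ==
e | g | b | y
2 | 6 | 2 | r
7 | 7 | 7 | r
9 | 2 | 9 | s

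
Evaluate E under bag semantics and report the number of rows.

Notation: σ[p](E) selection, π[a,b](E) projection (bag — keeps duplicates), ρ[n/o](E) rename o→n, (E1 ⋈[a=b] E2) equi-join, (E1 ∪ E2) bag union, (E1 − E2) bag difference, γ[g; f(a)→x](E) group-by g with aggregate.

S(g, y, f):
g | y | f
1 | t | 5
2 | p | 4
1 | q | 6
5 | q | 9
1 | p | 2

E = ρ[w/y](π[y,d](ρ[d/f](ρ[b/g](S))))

Per-node cardinality:
  S → 5
  ρ[b/g](S) → 5
  ρ[d/f](ρ[b/g](S)) → 5
  π[y,d](ρ[d/f](ρ[b/g](S))) → 5
  ρ[w/y](π[y,d](ρ[d/f](ρ[b/g](S)))) → 5

|E| = 5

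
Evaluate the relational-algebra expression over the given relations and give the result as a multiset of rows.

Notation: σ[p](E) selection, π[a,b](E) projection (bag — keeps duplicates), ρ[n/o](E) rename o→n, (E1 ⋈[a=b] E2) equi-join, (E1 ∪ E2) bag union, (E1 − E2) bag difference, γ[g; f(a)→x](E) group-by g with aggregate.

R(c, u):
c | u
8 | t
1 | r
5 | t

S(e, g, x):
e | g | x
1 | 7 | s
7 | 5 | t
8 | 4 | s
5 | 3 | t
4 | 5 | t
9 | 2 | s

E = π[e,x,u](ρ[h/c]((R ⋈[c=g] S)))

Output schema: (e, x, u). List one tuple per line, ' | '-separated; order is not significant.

Subexpression sizes:
  R → 3
  S → 6
  (R ⋈[c=g] S) → 2
  ρ[h/c]((R ⋈[c=g] S)) → 2
  π[e,x,u](ρ[h/c]((R ⋈[c=g] S))) → 2

== RESULT ==
e | x | u
4 | t | t
7 | t | t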